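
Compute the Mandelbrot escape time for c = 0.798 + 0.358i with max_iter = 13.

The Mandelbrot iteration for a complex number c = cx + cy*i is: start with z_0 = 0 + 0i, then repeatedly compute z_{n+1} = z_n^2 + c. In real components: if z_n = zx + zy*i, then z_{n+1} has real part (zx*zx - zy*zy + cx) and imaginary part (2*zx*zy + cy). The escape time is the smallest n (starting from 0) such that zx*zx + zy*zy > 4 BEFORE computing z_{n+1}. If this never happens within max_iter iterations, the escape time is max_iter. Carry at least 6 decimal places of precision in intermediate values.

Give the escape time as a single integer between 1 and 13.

Answer: 3

Derivation:
z_0 = 0 + 0i, c = 0.7980 + 0.3580i
Iter 1: z = 0.7980 + 0.3580i, |z|^2 = 0.7650
Iter 2: z = 1.3066 + 0.9294i, |z|^2 = 2.5710
Iter 3: z = 1.6416 + 2.7867i, |z|^2 = 10.4605
Escaped at iteration 3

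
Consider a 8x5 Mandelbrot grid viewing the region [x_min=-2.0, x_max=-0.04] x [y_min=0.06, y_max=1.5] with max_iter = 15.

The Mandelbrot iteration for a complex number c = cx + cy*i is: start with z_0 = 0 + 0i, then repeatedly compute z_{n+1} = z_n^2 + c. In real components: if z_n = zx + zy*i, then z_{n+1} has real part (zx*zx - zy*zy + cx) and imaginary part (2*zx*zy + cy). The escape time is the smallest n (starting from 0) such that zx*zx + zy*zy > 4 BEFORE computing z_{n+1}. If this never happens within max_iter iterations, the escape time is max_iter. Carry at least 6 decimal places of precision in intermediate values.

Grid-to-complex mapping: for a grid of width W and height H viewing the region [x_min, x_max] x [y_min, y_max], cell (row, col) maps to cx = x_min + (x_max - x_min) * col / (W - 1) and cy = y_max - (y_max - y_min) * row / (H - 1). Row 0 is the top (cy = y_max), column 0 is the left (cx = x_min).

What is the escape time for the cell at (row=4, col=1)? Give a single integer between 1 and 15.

z_0 = 0 + 0i, c = -1.7200 + 0.0600i
Iter 1: z = -1.7200 + 0.0600i, |z|^2 = 2.9620
Iter 2: z = 1.2348 + -0.1464i, |z|^2 = 1.5462
Iter 3: z = -0.2167 + -0.3015i, |z|^2 = 0.1379
Iter 4: z = -1.7640 + 0.1907i, |z|^2 = 3.1480
Iter 5: z = 1.3552 + -0.6128i, |z|^2 = 2.2121
Iter 6: z = -0.2588 + -1.6008i, |z|^2 = 2.6297
Iter 7: z = -4.2157 + 0.8886i, |z|^2 = 18.5621
Escaped at iteration 7

Answer: 7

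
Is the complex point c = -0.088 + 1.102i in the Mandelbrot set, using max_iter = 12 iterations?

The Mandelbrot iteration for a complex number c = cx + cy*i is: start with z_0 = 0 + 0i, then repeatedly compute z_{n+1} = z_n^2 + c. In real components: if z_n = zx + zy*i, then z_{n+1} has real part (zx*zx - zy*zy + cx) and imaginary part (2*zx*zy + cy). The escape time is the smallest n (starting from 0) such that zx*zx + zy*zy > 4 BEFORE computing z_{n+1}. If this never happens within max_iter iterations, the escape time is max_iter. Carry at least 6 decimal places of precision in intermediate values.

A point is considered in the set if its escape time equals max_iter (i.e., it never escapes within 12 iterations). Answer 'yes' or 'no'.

Answer: no

Derivation:
z_0 = 0 + 0i, c = -0.0880 + 1.1020i
Iter 1: z = -0.0880 + 1.1020i, |z|^2 = 1.2221
Iter 2: z = -1.2947 + 0.9080i, |z|^2 = 2.5007
Iter 3: z = 0.7636 + -1.2492i, |z|^2 = 2.1436
Iter 4: z = -1.0655 + -0.8058i, |z|^2 = 1.7846
Iter 5: z = 0.3980 + 2.8192i, |z|^2 = 8.1060
Escaped at iteration 5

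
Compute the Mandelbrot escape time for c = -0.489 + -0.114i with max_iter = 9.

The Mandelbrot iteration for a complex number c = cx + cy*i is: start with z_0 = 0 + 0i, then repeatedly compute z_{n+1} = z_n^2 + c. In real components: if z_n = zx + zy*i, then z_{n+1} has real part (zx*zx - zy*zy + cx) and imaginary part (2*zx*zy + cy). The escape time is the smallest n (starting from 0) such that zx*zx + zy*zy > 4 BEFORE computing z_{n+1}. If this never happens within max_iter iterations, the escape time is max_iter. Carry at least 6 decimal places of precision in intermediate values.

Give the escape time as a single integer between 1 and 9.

z_0 = 0 + 0i, c = -0.4890 + -0.1140i
Iter 1: z = -0.4890 + -0.1140i, |z|^2 = 0.2521
Iter 2: z = -0.2629 + -0.0025i, |z|^2 = 0.0691
Iter 3: z = -0.4199 + -0.1127i, |z|^2 = 0.1890
Iter 4: z = -0.3254 + -0.0194i, |z|^2 = 0.1062
Iter 5: z = -0.3835 + -0.1014i, |z|^2 = 0.1574
Iter 6: z = -0.3522 + -0.0362i, |z|^2 = 0.1254
Iter 7: z = -0.3663 + -0.0885i, |z|^2 = 0.1420
Iter 8: z = -0.3627 + -0.0492i, |z|^2 = 0.1340

Answer: 9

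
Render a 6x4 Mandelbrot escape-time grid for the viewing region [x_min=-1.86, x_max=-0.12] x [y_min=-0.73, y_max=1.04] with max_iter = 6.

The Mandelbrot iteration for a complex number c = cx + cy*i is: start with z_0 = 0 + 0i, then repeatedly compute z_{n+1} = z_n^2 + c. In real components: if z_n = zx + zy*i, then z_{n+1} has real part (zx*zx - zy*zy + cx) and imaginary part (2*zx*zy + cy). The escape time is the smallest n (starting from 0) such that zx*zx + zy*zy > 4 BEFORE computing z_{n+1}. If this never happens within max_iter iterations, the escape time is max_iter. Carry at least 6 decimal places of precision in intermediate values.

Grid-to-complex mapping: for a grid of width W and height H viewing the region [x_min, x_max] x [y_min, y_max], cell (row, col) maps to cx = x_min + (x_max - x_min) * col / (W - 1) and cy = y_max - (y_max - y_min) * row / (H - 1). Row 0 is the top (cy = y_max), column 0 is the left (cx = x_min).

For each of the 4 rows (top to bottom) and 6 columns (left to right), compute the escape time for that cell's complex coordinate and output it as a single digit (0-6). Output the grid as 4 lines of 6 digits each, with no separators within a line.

Answer: 123346
336666
466666
233466

Derivation:
(row=0, col=0): c = -1.8600 + 1.0400i → escape time 1
(row=0, col=1): c = -1.5120 + 1.0400i → escape time 2
(row=0, col=2): c = -1.1640 + 1.0400i → escape time 3
(row=0, col=3): c = -0.8160 + 1.0400i → escape time 3
(row=0, col=4): c = -0.4680 + 1.0400i → escape time 4
(row=0, col=5): c = -0.1200 + 1.0400i → escape time 6
(row=1, col=0): c = -1.8600 + 0.4500i → escape time 3
(row=1, col=1): c = -1.5120 + 0.4500i → escape time 3
(row=1, col=2): c = -1.1640 + 0.4500i → escape time 6
(row=1, col=3): c = -0.8160 + 0.4500i → escape time 6
(row=1, col=4): c = -0.4680 + 0.4500i → escape time 6
(row=1, col=5): c = -0.1200 + 0.4500i → escape time 6
(row=2, col=0): c = -1.8600 + -0.1400i → escape time 4
(row=2, col=1): c = -1.5120 + -0.1400i → escape time 6
(row=2, col=2): c = -1.1640 + -0.1400i → escape time 6
(row=2, col=3): c = -0.8160 + -0.1400i → escape time 6
(row=2, col=4): c = -0.4680 + -0.1400i → escape time 6
(row=2, col=5): c = -0.1200 + -0.1400i → escape time 6
(row=3, col=0): c = -1.8600 + -0.7300i → escape time 2
(row=3, col=1): c = -1.5120 + -0.7300i → escape time 3
(row=3, col=2): c = -1.1640 + -0.7300i → escape time 3
(row=3, col=3): c = -0.8160 + -0.7300i → escape time 4
(row=3, col=4): c = -0.4680 + -0.7300i → escape time 6
(row=3, col=5): c = -0.1200 + -0.7300i → escape time 6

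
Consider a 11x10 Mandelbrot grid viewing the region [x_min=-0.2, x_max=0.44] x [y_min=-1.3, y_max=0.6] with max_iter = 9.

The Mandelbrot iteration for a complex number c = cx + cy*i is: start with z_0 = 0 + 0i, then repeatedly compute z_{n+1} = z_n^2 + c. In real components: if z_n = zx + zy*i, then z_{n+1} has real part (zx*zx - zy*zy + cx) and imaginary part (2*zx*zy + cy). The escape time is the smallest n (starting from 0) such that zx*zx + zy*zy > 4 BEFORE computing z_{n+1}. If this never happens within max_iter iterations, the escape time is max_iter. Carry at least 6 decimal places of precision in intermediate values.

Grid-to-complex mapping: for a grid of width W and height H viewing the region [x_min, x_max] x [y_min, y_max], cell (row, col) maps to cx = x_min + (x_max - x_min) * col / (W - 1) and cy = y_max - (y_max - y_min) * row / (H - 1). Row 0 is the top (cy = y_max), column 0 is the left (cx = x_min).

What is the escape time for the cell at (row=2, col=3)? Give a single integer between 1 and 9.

Answer: 9

Derivation:
z_0 = 0 + 0i, c = -0.0080 + 0.1778i
Iter 1: z = -0.0080 + 0.1778i, |z|^2 = 0.0317
Iter 2: z = -0.0395 + 0.1749i, |z|^2 = 0.0322
Iter 3: z = -0.0370 + 0.1639i, |z|^2 = 0.0282
Iter 4: z = -0.0335 + 0.1656i, |z|^2 = 0.0286
Iter 5: z = -0.0343 + 0.1667i, |z|^2 = 0.0290
Iter 6: z = -0.0346 + 0.1663i, |z|^2 = 0.0289
Iter 7: z = -0.0345 + 0.1663i, |z|^2 = 0.0288
Iter 8: z = -0.0345 + 0.1663i, |z|^2 = 0.0288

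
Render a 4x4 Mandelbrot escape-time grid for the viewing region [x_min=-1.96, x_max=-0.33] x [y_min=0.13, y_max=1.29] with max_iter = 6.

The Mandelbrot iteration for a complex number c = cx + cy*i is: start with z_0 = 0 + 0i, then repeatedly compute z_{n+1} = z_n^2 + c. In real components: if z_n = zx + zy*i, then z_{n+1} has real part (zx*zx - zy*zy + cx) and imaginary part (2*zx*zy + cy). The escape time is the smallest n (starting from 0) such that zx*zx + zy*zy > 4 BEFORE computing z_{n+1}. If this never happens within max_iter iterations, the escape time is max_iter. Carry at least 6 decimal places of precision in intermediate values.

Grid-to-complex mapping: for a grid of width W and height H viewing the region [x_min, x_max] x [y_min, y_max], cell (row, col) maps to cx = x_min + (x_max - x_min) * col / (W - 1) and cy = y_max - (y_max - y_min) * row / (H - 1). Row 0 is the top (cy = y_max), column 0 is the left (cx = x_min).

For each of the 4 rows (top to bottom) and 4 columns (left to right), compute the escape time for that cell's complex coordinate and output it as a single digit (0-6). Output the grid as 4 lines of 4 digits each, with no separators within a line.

(row=0, col=0): c = -1.9600 + 1.2900i → escape time 1
(row=0, col=1): c = -1.4167 + 1.2900i → escape time 2
(row=0, col=2): c = -0.8733 + 1.2900i → escape time 2
(row=0, col=3): c = -0.3300 + 1.2900i → escape time 3
(row=1, col=0): c = -1.9600 + 0.9033i → escape time 1
(row=1, col=1): c = -1.4167 + 0.9033i → escape time 3
(row=1, col=2): c = -0.8733 + 0.9033i → escape time 3
(row=1, col=3): c = -0.3300 + 0.9033i → escape time 5
(row=2, col=0): c = -1.9600 + 0.5167i → escape time 1
(row=2, col=1): c = -1.4167 + 0.5167i → escape time 3
(row=2, col=2): c = -0.8733 + 0.5167i → escape time 5
(row=2, col=3): c = -0.3300 + 0.5167i → escape time 6
(row=3, col=0): c = -1.9600 + 0.1300i → escape time 4
(row=3, col=1): c = -1.4167 + 0.1300i → escape time 6
(row=3, col=2): c = -0.8733 + 0.1300i → escape time 6
(row=3, col=3): c = -0.3300 + 0.1300i → escape time 6

Answer: 1223
1335
1356
4666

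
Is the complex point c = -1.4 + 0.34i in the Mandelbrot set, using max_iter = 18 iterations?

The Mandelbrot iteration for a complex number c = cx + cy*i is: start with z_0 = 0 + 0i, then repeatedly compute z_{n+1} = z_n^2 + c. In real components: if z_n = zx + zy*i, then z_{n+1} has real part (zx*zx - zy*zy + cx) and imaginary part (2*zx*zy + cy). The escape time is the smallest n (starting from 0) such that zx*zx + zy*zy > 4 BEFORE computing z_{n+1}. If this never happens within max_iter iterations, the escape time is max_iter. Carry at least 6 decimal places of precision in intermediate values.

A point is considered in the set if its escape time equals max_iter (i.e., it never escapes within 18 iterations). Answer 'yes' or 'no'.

Answer: no

Derivation:
z_0 = 0 + 0i, c = -1.4000 + 0.3400i
Iter 1: z = -1.4000 + 0.3400i, |z|^2 = 2.0756
Iter 2: z = 0.4444 + -0.6120i, |z|^2 = 0.5720
Iter 3: z = -1.5771 + -0.2039i, |z|^2 = 2.5287
Iter 4: z = 1.0455 + 0.9833i, |z|^2 = 2.0599
Iter 5: z = -1.2737 + 2.3960i, |z|^2 = 7.3633
Escaped at iteration 5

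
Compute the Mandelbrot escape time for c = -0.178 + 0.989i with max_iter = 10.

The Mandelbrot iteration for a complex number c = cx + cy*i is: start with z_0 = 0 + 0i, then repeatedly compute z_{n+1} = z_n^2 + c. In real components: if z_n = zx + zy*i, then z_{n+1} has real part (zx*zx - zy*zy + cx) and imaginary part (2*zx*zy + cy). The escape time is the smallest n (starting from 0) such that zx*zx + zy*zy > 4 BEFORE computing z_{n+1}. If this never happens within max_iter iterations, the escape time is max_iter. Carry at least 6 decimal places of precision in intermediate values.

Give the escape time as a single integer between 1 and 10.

z_0 = 0 + 0i, c = -0.1780 + 0.9890i
Iter 1: z = -0.1780 + 0.9890i, |z|^2 = 1.0098
Iter 2: z = -1.1244 + 0.6369i, |z|^2 = 1.6700
Iter 3: z = 0.6807 + -0.4433i, |z|^2 = 0.6599
Iter 4: z = 0.0888 + 0.3854i, |z|^2 = 0.1564
Iter 5: z = -0.3187 + 1.0574i, |z|^2 = 1.2198
Iter 6: z = -1.1946 + 0.3150i, |z|^2 = 1.5264
Iter 7: z = 1.1499 + 0.2363i, |z|^2 = 1.3782
Iter 8: z = 1.0885 + 1.5324i, |z|^2 = 3.5332
Iter 9: z = -1.3415 + 4.3251i, |z|^2 = 20.5064
Escaped at iteration 9

Answer: 9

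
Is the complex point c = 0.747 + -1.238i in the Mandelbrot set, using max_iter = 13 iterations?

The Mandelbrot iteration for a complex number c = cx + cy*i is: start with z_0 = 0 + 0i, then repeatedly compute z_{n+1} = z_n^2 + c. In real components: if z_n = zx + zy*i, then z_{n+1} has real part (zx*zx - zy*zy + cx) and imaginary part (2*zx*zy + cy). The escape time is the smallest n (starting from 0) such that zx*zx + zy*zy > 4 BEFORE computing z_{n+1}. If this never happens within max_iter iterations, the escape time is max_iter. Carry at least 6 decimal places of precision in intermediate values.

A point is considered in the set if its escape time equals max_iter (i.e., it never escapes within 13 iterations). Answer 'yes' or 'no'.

z_0 = 0 + 0i, c = 0.7470 + -1.2380i
Iter 1: z = 0.7470 + -1.2380i, |z|^2 = 2.0907
Iter 2: z = -0.2276 + -3.0876i, |z|^2 = 9.5849
Escaped at iteration 2

Answer: no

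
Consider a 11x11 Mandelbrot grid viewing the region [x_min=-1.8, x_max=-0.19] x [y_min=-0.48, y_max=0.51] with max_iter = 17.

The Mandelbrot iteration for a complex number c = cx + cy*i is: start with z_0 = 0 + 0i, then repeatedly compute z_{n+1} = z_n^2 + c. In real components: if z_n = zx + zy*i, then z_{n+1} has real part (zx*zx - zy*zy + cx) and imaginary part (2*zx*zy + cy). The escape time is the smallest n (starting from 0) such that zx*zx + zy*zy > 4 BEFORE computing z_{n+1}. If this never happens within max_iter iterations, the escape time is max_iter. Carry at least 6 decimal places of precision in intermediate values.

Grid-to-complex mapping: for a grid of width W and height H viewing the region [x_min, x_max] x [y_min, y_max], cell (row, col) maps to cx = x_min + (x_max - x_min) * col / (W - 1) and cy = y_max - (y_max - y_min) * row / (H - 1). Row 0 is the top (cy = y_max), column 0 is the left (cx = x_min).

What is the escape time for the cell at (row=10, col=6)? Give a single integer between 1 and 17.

Answer: 6

Derivation:
z_0 = 0 + 0i, c = -0.8340 + -0.4800i
Iter 1: z = -0.8340 + -0.4800i, |z|^2 = 0.9260
Iter 2: z = -0.3688 + 0.3206i, |z|^2 = 0.2389
Iter 3: z = -0.8008 + -0.7165i, |z|^2 = 1.1546
Iter 4: z = -0.7062 + 0.6675i, |z|^2 = 0.9443
Iter 5: z = -0.7809 + -1.4228i, |z|^2 = 2.6343
Iter 6: z = -2.2486 + 1.7422i, |z|^2 = 8.0917
Escaped at iteration 6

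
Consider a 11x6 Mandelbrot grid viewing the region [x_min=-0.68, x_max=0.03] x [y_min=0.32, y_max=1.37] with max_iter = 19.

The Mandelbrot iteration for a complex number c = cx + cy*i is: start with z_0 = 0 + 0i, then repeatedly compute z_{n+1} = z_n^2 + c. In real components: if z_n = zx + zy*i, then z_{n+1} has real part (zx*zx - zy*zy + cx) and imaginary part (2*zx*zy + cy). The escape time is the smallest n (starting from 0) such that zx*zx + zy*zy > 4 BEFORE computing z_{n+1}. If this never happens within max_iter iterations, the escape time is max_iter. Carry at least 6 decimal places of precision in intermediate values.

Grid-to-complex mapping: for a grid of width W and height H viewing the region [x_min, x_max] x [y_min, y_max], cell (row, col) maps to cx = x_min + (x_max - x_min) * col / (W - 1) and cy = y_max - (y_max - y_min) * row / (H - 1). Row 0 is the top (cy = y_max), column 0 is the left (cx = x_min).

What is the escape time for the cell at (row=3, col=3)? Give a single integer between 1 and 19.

z_0 = 0 + 0i, c = -0.4670 + 0.7400i
Iter 1: z = -0.4670 + 0.7400i, |z|^2 = 0.7657
Iter 2: z = -0.7965 + 0.0488i, |z|^2 = 0.6368
Iter 3: z = 0.1650 + 0.6622i, |z|^2 = 0.4657
Iter 4: z = -0.8783 + 0.9586i, |z|^2 = 1.6902
Iter 5: z = -0.6145 + -0.9438i, |z|^2 = 1.2684
Iter 6: z = -0.9801 + 1.9000i, |z|^2 = 4.5704
Escaped at iteration 6

Answer: 6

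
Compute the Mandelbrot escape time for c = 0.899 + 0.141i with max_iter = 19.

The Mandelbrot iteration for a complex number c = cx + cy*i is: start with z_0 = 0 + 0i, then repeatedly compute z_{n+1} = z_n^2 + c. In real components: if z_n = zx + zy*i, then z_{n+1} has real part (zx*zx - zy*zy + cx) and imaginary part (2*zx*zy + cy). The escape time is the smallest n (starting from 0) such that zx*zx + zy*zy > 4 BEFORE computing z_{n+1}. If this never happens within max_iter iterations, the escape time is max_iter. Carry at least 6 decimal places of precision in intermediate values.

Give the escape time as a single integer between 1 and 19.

z_0 = 0 + 0i, c = 0.8990 + 0.1410i
Iter 1: z = 0.8990 + 0.1410i, |z|^2 = 0.8281
Iter 2: z = 1.6873 + 0.3945i, |z|^2 = 3.0027
Iter 3: z = 3.5904 + 1.4724i, |z|^2 = 15.0588
Escaped at iteration 3

Answer: 3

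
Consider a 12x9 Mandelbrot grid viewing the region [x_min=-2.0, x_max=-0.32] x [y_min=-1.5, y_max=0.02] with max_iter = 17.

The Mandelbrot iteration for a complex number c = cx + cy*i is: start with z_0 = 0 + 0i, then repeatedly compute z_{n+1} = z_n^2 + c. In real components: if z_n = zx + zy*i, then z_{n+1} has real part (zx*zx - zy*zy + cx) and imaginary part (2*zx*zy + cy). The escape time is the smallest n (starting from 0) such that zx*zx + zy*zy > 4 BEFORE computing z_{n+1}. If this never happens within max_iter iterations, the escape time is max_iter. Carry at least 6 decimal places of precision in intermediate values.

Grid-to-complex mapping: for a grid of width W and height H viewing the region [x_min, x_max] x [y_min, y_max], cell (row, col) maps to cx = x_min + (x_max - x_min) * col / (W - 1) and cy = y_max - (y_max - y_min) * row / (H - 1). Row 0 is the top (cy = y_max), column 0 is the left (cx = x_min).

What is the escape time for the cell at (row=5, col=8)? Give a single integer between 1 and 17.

z_0 = 0 + 0i, c = -0.7782 + -0.9300i
Iter 1: z = -0.7782 + -0.9300i, |z|^2 = 1.4705
Iter 2: z = -1.0375 + 0.5174i, |z|^2 = 1.3442
Iter 3: z = 0.0305 + -2.0037i, |z|^2 = 4.0156
Escaped at iteration 3

Answer: 3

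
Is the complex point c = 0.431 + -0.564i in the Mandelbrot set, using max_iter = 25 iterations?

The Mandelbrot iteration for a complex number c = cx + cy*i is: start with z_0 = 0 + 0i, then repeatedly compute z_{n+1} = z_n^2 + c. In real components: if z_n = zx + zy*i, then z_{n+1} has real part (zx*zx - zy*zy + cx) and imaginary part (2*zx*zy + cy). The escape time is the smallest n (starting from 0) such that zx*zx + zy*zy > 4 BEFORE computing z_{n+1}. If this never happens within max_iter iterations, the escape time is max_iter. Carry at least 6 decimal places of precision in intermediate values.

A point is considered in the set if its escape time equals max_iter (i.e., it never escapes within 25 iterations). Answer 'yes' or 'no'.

Answer: no

Derivation:
z_0 = 0 + 0i, c = 0.4310 + -0.5640i
Iter 1: z = 0.4310 + -0.5640i, |z|^2 = 0.5039
Iter 2: z = 0.2987 + -1.0502i, |z|^2 = 1.1921
Iter 3: z = -0.5827 + -1.1913i, |z|^2 = 1.7587
Iter 4: z = -0.6487 + 0.8242i, |z|^2 = 1.1002
Iter 5: z = 0.1725 + -1.6334i, |z|^2 = 2.6976
Iter 6: z = -2.2071 + -1.1274i, |z|^2 = 6.1424
Escaped at iteration 6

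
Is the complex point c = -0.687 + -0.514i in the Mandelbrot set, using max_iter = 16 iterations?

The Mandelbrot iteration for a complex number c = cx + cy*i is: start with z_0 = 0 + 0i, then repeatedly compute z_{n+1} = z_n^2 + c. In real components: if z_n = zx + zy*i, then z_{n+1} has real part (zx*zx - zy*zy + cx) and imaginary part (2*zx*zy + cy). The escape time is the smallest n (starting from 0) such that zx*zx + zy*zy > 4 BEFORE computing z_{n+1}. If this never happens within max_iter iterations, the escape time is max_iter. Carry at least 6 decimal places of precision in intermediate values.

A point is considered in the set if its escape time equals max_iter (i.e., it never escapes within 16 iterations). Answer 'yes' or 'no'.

z_0 = 0 + 0i, c = -0.6870 + -0.5140i
Iter 1: z = -0.6870 + -0.5140i, |z|^2 = 0.7362
Iter 2: z = -0.4792 + 0.1922i, |z|^2 = 0.2666
Iter 3: z = -0.4943 + -0.6982i, |z|^2 = 0.7319
Iter 4: z = -0.9302 + 0.1763i, |z|^2 = 0.8964
Iter 5: z = 0.1472 + -0.8420i, |z|^2 = 0.7306
Iter 6: z = -1.3742 + -0.7619i, |z|^2 = 2.4691
Iter 7: z = 0.6209 + 1.5802i, |z|^2 = 2.8825
Iter 8: z = -2.7983 + 1.4484i, |z|^2 = 9.9286
Escaped at iteration 8

Answer: no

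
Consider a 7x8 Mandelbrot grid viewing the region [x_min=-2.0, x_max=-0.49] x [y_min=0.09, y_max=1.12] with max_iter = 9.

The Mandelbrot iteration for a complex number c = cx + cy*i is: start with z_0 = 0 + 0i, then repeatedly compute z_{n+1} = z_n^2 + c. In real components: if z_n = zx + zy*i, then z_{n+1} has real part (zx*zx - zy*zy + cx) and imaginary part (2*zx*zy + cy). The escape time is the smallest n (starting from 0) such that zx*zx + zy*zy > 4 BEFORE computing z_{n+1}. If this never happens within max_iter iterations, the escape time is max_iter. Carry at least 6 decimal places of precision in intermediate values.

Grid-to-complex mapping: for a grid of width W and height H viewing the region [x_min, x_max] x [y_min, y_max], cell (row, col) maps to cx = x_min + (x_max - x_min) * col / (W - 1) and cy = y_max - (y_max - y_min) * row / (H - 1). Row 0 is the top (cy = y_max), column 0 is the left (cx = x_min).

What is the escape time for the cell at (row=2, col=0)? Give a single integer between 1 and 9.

z_0 = 0 + 0i, c = -2.0000 + 0.8257i
Iter 1: z = -2.0000 + 0.8257i, |z|^2 = 4.6818
Escaped at iteration 1

Answer: 1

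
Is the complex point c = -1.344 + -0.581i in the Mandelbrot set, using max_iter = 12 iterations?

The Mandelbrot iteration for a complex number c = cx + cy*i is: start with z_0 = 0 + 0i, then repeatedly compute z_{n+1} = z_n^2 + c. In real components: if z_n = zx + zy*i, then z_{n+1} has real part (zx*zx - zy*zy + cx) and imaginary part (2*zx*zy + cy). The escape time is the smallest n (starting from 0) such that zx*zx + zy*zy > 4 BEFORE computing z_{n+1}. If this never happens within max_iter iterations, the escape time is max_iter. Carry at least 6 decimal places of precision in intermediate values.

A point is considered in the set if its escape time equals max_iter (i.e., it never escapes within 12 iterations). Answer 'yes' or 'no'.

z_0 = 0 + 0i, c = -1.3440 + -0.5810i
Iter 1: z = -1.3440 + -0.5810i, |z|^2 = 2.1439
Iter 2: z = 0.1248 + 0.9807i, |z|^2 = 0.9774
Iter 3: z = -2.2903 + -0.3363i, |z|^2 = 5.3584
Escaped at iteration 3

Answer: no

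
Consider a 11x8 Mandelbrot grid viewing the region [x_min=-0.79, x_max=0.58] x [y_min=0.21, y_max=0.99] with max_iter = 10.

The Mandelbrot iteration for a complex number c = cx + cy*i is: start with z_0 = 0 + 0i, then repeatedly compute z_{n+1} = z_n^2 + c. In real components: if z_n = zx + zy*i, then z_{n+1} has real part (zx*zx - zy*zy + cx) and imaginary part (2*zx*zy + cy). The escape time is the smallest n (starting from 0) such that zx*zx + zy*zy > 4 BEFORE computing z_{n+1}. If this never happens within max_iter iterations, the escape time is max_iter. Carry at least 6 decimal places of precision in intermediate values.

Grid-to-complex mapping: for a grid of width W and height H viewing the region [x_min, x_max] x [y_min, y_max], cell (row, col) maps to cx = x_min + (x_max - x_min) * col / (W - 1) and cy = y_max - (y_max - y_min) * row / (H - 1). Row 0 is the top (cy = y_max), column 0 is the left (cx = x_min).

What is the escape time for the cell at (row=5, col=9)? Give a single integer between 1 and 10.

Answer: 7

Derivation:
z_0 = 0 + 0i, c = 0.4430 + 0.4329i
Iter 1: z = 0.4430 + 0.4329i, |z|^2 = 0.3836
Iter 2: z = 0.4519 + 0.8164i, |z|^2 = 0.8707
Iter 3: z = -0.0193 + 1.1707i, |z|^2 = 1.3708
Iter 4: z = -0.9271 + 0.3878i, |z|^2 = 1.0098
Iter 5: z = 1.1521 + -0.2861i, |z|^2 = 1.4093
Iter 6: z = 1.6885 + -0.2264i, |z|^2 = 2.9024
Iter 7: z = 3.2428 + -0.3319i, |z|^2 = 10.6260
Escaped at iteration 7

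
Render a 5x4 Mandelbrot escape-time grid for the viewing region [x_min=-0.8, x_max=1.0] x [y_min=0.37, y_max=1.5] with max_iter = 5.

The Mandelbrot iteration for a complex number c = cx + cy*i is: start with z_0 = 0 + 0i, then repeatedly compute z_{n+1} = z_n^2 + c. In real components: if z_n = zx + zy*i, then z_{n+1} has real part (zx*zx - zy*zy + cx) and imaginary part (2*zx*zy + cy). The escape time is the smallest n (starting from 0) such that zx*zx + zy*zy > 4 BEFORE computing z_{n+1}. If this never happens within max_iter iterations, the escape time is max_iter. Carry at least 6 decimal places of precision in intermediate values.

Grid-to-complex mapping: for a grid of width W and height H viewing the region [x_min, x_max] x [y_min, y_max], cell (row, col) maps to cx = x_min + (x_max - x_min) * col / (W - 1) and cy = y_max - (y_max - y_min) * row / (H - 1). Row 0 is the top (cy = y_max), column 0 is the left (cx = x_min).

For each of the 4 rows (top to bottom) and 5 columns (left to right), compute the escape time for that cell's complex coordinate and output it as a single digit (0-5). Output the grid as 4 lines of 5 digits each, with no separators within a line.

Answer: 22222
34322
45532
55542

Derivation:
(row=0, col=0): c = -0.8000 + 1.5000i → escape time 2
(row=0, col=1): c = -0.3500 + 1.5000i → escape time 2
(row=0, col=2): c = 0.1000 + 1.5000i → escape time 2
(row=0, col=3): c = 0.5500 + 1.5000i → escape time 2
(row=0, col=4): c = 1.0000 + 1.5000i → escape time 2
(row=1, col=0): c = -0.8000 + 1.1233i → escape time 3
(row=1, col=1): c = -0.3500 + 1.1233i → escape time 4
(row=1, col=2): c = 0.1000 + 1.1233i → escape time 3
(row=1, col=3): c = 0.5500 + 1.1233i → escape time 2
(row=1, col=4): c = 1.0000 + 1.1233i → escape time 2
(row=2, col=0): c = -0.8000 + 0.7467i → escape time 4
(row=2, col=1): c = -0.3500 + 0.7467i → escape time 5
(row=2, col=2): c = 0.1000 + 0.7467i → escape time 5
(row=2, col=3): c = 0.5500 + 0.7467i → escape time 3
(row=2, col=4): c = 1.0000 + 0.7467i → escape time 2
(row=3, col=0): c = -0.8000 + 0.3700i → escape time 5
(row=3, col=1): c = -0.3500 + 0.3700i → escape time 5
(row=3, col=2): c = 0.1000 + 0.3700i → escape time 5
(row=3, col=3): c = 0.5500 + 0.3700i → escape time 4
(row=3, col=4): c = 1.0000 + 0.3700i → escape time 2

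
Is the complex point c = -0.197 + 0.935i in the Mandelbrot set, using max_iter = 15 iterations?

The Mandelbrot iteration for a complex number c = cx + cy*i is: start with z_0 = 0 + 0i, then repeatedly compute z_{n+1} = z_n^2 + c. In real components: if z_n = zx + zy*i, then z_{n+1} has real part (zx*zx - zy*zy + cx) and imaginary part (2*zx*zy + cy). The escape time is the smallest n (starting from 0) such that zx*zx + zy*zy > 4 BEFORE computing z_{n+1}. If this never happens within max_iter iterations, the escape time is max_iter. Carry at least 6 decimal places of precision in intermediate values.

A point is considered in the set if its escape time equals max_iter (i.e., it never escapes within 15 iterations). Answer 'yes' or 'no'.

z_0 = 0 + 0i, c = -0.1970 + 0.9350i
Iter 1: z = -0.1970 + 0.9350i, |z|^2 = 0.9130
Iter 2: z = -1.0324 + 0.5666i, |z|^2 = 1.3869
Iter 3: z = 0.5478 + -0.2350i, |z|^2 = 0.3553
Iter 4: z = 0.0479 + 0.6776i, |z|^2 = 0.4614
Iter 5: z = -0.6538 + 0.9999i, |z|^2 = 1.4273
Iter 6: z = -0.7694 + -0.3725i, |z|^2 = 0.7308
Iter 7: z = 0.2562 + 1.5083i, |z|^2 = 2.3405
Iter 8: z = -2.4062 + 1.7079i, |z|^2 = 8.7067
Escaped at iteration 8

Answer: no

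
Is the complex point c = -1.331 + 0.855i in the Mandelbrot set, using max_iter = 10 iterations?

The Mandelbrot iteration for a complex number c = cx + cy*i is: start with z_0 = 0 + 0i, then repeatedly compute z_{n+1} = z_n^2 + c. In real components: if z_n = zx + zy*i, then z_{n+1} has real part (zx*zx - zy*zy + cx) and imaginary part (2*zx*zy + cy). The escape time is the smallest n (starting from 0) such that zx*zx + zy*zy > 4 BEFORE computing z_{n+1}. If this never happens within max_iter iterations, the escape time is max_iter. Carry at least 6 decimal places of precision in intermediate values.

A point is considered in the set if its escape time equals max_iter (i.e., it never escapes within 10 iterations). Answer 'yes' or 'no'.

z_0 = 0 + 0i, c = -1.3310 + 0.8550i
Iter 1: z = -1.3310 + 0.8550i, |z|^2 = 2.5026
Iter 2: z = -0.2905 + -1.4210i, |z|^2 = 2.1036
Iter 3: z = -3.2659 + 1.6805i, |z|^2 = 13.4902
Escaped at iteration 3

Answer: no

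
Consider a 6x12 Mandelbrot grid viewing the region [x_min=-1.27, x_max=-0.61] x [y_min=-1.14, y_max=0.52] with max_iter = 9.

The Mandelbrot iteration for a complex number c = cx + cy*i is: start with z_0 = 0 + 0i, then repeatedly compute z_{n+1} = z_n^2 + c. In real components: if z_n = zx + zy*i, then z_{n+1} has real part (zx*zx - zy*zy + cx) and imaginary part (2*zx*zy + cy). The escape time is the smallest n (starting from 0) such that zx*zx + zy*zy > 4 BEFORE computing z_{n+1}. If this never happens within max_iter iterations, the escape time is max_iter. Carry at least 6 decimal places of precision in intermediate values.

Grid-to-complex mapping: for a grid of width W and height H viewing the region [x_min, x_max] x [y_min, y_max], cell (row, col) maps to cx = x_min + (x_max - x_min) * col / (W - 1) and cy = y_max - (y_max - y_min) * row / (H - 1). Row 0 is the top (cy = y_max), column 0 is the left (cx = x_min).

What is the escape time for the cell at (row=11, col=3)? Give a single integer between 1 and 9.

z_0 = 0 + 0i, c = -0.8740 + -1.1400i
Iter 1: z = -0.8740 + -1.1400i, |z|^2 = 2.0635
Iter 2: z = -1.4097 + 0.8527i, |z|^2 = 2.7145
Iter 3: z = 0.3862 + -3.5442i, |z|^2 = 12.7105
Escaped at iteration 3

Answer: 3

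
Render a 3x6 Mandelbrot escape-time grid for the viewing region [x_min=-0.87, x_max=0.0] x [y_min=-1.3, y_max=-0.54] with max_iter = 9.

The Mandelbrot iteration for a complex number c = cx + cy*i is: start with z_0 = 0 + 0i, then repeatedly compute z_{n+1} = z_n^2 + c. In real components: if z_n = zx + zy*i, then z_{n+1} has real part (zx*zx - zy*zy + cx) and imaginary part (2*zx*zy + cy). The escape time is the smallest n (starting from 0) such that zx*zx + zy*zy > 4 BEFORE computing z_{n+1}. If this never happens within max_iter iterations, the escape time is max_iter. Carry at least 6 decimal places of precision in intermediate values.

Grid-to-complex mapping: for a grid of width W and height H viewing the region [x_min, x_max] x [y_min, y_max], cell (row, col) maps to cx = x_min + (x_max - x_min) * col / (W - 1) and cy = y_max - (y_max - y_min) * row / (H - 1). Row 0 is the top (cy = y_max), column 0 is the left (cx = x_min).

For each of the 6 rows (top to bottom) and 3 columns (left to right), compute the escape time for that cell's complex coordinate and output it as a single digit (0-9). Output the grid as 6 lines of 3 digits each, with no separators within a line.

Answer: 599
489
459
348
334
232

Derivation:
(row=0, col=0): c = -0.8700 + -0.5400i → escape time 5
(row=0, col=1): c = -0.4350 + -0.5400i → escape time 9
(row=0, col=2): c = 0.0000 + -0.5400i → escape time 9
(row=1, col=0): c = -0.8700 + -0.6920i → escape time 4
(row=1, col=1): c = -0.4350 + -0.6920i → escape time 8
(row=1, col=2): c = 0.0000 + -0.6920i → escape time 9
(row=2, col=0): c = -0.8700 + -0.8440i → escape time 4
(row=2, col=1): c = -0.4350 + -0.8440i → escape time 5
(row=2, col=2): c = 0.0000 + -0.8440i → escape time 9
(row=3, col=0): c = -0.8700 + -0.9960i → escape time 3
(row=3, col=1): c = -0.4350 + -0.9960i → escape time 4
(row=3, col=2): c = 0.0000 + -0.9960i → escape time 8
(row=4, col=0): c = -0.8700 + -1.1480i → escape time 3
(row=4, col=1): c = -0.4350 + -1.1480i → escape time 3
(row=4, col=2): c = 0.0000 + -1.1480i → escape time 4
(row=5, col=0): c = -0.8700 + -1.3000i → escape time 2
(row=5, col=1): c = -0.4350 + -1.3000i → escape time 3
(row=5, col=2): c = 0.0000 + -1.3000i → escape time 2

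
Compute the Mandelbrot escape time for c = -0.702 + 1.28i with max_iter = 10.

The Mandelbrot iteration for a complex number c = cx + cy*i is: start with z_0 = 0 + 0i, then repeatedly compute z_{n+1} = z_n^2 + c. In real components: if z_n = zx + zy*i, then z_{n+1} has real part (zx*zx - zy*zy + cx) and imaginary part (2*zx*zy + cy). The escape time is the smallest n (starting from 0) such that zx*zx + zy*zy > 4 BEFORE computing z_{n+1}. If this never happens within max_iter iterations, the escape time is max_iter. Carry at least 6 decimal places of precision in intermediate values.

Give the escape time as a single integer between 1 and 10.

Answer: 3

Derivation:
z_0 = 0 + 0i, c = -0.7020 + 1.2800i
Iter 1: z = -0.7020 + 1.2800i, |z|^2 = 2.1312
Iter 2: z = -1.8476 + -0.5171i, |z|^2 = 3.6810
Iter 3: z = 2.4442 + 3.1909i, |z|^2 = 16.1557
Escaped at iteration 3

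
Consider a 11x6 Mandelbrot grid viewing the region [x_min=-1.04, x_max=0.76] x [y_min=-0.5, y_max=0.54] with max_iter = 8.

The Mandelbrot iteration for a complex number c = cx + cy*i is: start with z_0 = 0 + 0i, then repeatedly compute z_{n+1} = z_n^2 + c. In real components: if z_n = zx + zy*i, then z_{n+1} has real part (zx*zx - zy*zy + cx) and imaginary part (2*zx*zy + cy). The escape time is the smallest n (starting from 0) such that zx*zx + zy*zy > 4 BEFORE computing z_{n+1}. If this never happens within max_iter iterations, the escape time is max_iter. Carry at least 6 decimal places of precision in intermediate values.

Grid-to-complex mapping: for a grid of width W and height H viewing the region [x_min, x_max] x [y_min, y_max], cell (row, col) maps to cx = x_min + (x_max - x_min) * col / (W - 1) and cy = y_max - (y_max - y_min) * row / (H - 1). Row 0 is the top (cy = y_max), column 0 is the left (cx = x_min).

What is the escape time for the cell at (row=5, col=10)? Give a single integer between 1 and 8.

z_0 = 0 + 0i, c = 0.7600 + -0.5000i
Iter 1: z = 0.7600 + -0.5000i, |z|^2 = 0.8276
Iter 2: z = 1.0876 + -1.2600i, |z|^2 = 2.7705
Iter 3: z = 0.3553 + -3.2408i, |z|^2 = 10.6287
Escaped at iteration 3

Answer: 3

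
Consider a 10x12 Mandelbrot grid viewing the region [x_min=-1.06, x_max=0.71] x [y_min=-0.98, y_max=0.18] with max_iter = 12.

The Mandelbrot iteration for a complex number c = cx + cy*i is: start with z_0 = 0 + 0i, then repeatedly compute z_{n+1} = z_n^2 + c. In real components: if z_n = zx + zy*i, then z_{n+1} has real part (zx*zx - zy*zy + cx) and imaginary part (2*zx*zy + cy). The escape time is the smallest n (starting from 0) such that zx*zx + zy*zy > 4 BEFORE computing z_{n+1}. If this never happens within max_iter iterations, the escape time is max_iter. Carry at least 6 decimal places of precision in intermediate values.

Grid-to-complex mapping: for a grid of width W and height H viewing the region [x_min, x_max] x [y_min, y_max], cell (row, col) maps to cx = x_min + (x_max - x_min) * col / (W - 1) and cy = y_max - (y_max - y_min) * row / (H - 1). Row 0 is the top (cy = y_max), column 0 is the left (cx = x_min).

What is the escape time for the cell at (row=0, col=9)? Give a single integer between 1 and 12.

z_0 = 0 + 0i, c = 0.7100 + 0.1800i
Iter 1: z = 0.7100 + 0.1800i, |z|^2 = 0.5365
Iter 2: z = 1.1817 + 0.4356i, |z|^2 = 1.5862
Iter 3: z = 1.9167 + 1.2095i, |z|^2 = 5.1365
Escaped at iteration 3

Answer: 3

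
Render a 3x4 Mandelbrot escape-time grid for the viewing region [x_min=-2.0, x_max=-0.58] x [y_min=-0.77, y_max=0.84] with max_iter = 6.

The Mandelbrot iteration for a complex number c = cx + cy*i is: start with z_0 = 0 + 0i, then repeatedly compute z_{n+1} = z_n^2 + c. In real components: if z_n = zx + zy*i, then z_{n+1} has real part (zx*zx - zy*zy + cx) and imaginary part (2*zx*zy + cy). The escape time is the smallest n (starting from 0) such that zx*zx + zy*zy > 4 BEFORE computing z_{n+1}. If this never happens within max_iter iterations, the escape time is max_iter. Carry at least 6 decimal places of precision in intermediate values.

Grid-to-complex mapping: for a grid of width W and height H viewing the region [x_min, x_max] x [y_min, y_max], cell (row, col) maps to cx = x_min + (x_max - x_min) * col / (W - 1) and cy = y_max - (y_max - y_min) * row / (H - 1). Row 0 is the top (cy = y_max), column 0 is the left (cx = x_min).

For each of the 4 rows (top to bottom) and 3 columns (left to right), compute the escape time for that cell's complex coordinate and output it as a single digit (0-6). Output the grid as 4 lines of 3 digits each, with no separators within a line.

Answer: 134
166
166
135

Derivation:
(row=0, col=0): c = -2.0000 + 0.8400i → escape time 1
(row=0, col=1): c = -1.2900 + 0.8400i → escape time 3
(row=0, col=2): c = -0.5800 + 0.8400i → escape time 4
(row=1, col=0): c = -2.0000 + 0.3033i → escape time 1
(row=1, col=1): c = -1.2900 + 0.3033i → escape time 6
(row=1, col=2): c = -0.5800 + 0.3033i → escape time 6
(row=2, col=0): c = -2.0000 + -0.2333i → escape time 1
(row=2, col=1): c = -1.2900 + -0.2333i → escape time 6
(row=2, col=2): c = -0.5800 + -0.2333i → escape time 6
(row=3, col=0): c = -2.0000 + -0.7700i → escape time 1
(row=3, col=1): c = -1.2900 + -0.7700i → escape time 3
(row=3, col=2): c = -0.5800 + -0.7700i → escape time 5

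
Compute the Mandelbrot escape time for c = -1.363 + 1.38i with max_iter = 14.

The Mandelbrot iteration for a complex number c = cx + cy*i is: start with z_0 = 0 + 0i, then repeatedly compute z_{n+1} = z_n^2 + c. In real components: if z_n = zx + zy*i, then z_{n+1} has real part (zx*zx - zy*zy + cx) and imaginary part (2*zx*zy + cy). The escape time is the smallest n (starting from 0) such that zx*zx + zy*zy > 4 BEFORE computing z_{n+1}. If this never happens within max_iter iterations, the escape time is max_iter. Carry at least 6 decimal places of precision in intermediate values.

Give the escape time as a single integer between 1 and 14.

Answer: 2

Derivation:
z_0 = 0 + 0i, c = -1.3630 + 1.3800i
Iter 1: z = -1.3630 + 1.3800i, |z|^2 = 3.7622
Iter 2: z = -1.4096 + -2.3819i, |z|^2 = 7.6604
Escaped at iteration 2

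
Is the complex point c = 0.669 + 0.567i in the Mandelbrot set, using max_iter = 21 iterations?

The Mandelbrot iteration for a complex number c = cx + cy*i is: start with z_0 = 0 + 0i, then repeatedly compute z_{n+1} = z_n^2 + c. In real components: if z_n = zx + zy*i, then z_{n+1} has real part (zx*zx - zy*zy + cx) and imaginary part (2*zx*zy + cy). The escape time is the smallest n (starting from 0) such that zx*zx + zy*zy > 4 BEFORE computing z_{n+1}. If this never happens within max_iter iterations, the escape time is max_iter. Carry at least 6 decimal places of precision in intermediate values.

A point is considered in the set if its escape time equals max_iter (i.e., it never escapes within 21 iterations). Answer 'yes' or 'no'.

z_0 = 0 + 0i, c = 0.6690 + 0.5670i
Iter 1: z = 0.6690 + 0.5670i, |z|^2 = 0.7691
Iter 2: z = 0.7951 + 1.3256i, |z|^2 = 2.3895
Iter 3: z = -0.4562 + 2.6750i, |z|^2 = 7.3636
Escaped at iteration 3

Answer: no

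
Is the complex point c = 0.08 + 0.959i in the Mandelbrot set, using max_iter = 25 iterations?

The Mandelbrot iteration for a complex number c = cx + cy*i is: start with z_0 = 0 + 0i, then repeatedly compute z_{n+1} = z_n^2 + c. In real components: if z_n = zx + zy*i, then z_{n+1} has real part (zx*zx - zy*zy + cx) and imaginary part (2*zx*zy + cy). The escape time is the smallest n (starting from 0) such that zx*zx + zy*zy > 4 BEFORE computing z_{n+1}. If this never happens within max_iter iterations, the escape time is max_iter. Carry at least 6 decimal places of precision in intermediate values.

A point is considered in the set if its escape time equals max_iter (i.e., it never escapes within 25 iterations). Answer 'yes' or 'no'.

Answer: no

Derivation:
z_0 = 0 + 0i, c = 0.0800 + 0.9590i
Iter 1: z = 0.0800 + 0.9590i, |z|^2 = 0.9261
Iter 2: z = -0.8333 + 1.1124i, |z|^2 = 1.9319
Iter 3: z = -0.4632 + -0.8950i, |z|^2 = 1.0155
Iter 4: z = -0.5064 + 1.7880i, |z|^2 = 3.4535
Iter 5: z = -2.8606 + -0.8520i, |z|^2 = 8.9086
Escaped at iteration 5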